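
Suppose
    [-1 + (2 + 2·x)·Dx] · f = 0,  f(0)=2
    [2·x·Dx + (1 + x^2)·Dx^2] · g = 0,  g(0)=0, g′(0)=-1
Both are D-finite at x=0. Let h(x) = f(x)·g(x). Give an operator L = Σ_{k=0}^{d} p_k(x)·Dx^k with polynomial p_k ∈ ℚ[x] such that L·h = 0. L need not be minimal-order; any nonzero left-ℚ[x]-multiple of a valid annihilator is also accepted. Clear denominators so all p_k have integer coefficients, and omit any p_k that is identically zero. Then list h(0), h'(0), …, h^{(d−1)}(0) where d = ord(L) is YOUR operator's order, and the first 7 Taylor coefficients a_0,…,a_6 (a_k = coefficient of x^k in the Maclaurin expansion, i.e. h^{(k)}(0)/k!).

L = (3 - 4·x - x^2) + (-4 + 4·x + 12·x^2 + 4·x^3)·Dx + (4 + 8·x + 8·x^2 + 8·x^3 + 4·x^4)·Dx^2  (order 2).
h: a_k = 0, -2, -1, 11/12, 5/24, -389/960, -409/1920, …
ICs: h(0) = 0, h′(0) = -2.

f: a_k = 2, 1, -1/4, 1/8, -5/64, 7/128, -21/512, …
g: a_k = 0, -1, 0, 1/3, 0, -1/5, 0, …
Sym-product of L_f,L_g gives L₀ (≤ ord 2).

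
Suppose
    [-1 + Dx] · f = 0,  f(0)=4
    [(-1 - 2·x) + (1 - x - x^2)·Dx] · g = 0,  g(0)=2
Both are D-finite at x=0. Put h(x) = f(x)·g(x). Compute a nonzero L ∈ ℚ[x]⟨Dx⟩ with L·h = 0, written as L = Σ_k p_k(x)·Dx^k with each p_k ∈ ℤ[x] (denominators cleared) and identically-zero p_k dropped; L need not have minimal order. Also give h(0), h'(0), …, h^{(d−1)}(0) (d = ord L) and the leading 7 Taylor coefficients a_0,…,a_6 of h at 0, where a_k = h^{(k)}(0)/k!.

f: a_k = 4, 4, 2, 2/3, 1/6, 1/30, 1/180, …
g: a_k = 2, 2, 4, 6, 10, 16, 26, …
f·g: L₀ = L_f ⊗_s L_g, ord ≤ 1·1.
L = (2 + x - x^2) + (-1 + x + x^2)·Dx  (order 1).
h: a_k = 8, 16, 28, 136/3, 221/3, 1786/15, 17347/90, …
ICs: h(0) = 8.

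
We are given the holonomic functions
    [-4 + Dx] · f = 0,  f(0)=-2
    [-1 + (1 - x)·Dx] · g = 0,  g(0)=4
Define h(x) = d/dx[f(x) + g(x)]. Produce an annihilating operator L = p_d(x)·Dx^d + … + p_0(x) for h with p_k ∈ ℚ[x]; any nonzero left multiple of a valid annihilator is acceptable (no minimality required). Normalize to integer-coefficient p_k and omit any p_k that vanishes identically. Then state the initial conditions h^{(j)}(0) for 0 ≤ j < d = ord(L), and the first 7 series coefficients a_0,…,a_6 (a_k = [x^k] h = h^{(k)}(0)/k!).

f: a_k = -2, -8, -16, -64/3, -64/3, -256/15, -512/45, …
g: a_k = 4, 4, 4, 4, 4, 4, 4, …
Weyl lclm of L_f,L_g ⇒ L₀ (ord ≤ 2).
Derive L from L₀ (diff closure).
L = (-4 + 16·x) + (5 - 16·x + 8·x^2)·Dx + (-1 + 3·x - 2·x^2)·Dx^2  (order 2).
h: a_k = -4, -24, -52, -208/3, -196/3, -664/15, -788/45, …
ICs: h(0) = -4, h′(0) = -24.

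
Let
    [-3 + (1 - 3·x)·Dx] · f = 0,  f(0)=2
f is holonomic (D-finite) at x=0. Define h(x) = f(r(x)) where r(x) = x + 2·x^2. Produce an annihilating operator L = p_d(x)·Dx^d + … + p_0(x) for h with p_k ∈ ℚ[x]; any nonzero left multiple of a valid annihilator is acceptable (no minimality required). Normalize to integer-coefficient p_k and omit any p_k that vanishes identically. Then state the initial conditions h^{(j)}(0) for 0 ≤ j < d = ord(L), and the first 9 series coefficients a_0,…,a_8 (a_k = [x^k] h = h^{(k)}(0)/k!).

L = (3 + 12·x) + (-1 + 3·x + 6·x^2)·Dx  (order 1).
h: a_k = 2, 6, 30, 126, 558, 2430, 10638, 46494, 203310, …
ICs: h(0) = 2.

f: a_k = 2, 6, 18, 54, 162, 486, 1458, 4374, 13122, …
h₀=f(r): pull back L_f along r ⇒ L₀.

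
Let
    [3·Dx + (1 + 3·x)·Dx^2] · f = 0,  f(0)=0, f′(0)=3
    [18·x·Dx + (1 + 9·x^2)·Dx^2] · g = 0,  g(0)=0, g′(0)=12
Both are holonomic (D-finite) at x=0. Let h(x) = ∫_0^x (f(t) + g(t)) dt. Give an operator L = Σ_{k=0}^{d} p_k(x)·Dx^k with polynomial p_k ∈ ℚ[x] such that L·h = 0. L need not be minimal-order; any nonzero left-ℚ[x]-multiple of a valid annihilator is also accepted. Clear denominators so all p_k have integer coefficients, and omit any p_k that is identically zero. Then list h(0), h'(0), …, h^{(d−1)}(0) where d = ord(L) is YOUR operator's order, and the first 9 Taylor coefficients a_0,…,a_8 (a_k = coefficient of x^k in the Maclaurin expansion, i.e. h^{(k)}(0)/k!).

f: a_k = 0, 3, -9/2, 9, -81/4, 243/5, -243/2, 2187/7, -6561/8, …
g: a_k = 0, 12, 0, -36, 0, 972/5, 0, -8748/7, 0, …
f+g: L₀ = lclm(L_f,L_g), ord ≤ 2+2.
h=∫h₀ ⇒ L = L₀·Dx.
L = (-18 - 162·x + 486·x^2 + 486·x^3)·Dx^2 + (-12 - 36·x + 972·x^3 + 972·x^4)·Dx^3 + (-1 + 3·x + 18·x^2 + 54·x^3 + 243·x^4 + 243·x^5)·Dx^4  (order 4).
h: a_k = 0, 0, 15/2, -3/2, -27/4, -81/20, 81/2, -243/14, -6561/56, …
ICs: h(0) = 0, h′(0) = 0, h′′(0) = 15, h′′′(0) = -9.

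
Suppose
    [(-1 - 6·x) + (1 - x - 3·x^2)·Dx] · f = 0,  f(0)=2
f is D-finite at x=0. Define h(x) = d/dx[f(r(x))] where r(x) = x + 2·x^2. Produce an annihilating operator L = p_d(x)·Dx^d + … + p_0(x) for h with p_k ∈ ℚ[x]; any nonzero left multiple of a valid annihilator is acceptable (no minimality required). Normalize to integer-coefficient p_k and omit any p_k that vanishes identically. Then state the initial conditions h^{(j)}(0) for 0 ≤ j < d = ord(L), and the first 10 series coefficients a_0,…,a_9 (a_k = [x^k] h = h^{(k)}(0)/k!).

L = (12 + 102·x + 366·x^2 + 1008·x^3 + 2808·x^4 + 4320·x^5 + 2880·x^6) + (-1 - 9·x - 21·x^2 + 50·x^3 + 360·x^4 + 792·x^5 + 1008·x^6 + 576·x^7)·Dx  (order 1).
h: a_k = 2, 24, 138, 616, 2760, 12108, 50246, 205920, 832230, 3315220, …
ICs: h(0) = 2.

f: a_k = 2, 2, 8, 14, 38, 80, 194, 434, 1016, 2318, …
Change of var in L_f (x↦r) gives L₀.
h=h₀': d/dx-closure on L₀ ⇒ L.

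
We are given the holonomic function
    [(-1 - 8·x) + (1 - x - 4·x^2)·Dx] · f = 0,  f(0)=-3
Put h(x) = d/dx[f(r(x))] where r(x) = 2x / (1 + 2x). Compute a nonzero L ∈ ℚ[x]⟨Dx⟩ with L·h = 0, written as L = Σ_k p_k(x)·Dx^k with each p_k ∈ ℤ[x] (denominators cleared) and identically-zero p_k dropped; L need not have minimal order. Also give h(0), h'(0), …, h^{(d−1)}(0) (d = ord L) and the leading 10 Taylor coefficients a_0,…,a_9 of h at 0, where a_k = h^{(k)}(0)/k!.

f: a_k = -3, -3, -15, -27, -87, -195, -543, -1323, -3495, -8787, …
h₀=f(r): pull back L_f along r ⇒ L₀.
Derive L from L₀ (diff closure).
L = (16 + 96·x + 960·x^2 + 1152·x^3) + (-1 - 22·x - 60·x^2 + 248·x^3 + 576·x^4)·Dx  (order 1).
h: a_k = -6, -96, 0, -3072, 7680, -92160, 387072, -2850816, 14376960, -88965120, …
ICs: h(0) = -6.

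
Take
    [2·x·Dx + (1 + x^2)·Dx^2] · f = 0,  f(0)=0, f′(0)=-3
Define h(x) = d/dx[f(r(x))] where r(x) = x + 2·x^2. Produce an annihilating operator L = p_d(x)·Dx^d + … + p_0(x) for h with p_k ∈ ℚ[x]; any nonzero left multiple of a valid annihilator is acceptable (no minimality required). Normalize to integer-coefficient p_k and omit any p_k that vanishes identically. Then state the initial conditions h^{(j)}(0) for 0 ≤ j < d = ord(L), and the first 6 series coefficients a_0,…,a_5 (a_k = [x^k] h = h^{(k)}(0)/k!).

L = (-4 + 2·x + 16·x^2 + 48·x^3 + 48·x^4) + (1 + 4·x + x^2 + 8·x^3 + 20·x^4 + 16·x^5)·Dx  (order 1).
h: a_k = -3, -12, 3, 24, 57, 12, …
ICs: h(0) = -3.

f: a_k = 0, -3, 0, 1, 0, -3/5, …
L₀ from L_f via x↦r, Dx↦r'^{-1}Dx.
h₀' ⇒ L via d/dx closure of L₀.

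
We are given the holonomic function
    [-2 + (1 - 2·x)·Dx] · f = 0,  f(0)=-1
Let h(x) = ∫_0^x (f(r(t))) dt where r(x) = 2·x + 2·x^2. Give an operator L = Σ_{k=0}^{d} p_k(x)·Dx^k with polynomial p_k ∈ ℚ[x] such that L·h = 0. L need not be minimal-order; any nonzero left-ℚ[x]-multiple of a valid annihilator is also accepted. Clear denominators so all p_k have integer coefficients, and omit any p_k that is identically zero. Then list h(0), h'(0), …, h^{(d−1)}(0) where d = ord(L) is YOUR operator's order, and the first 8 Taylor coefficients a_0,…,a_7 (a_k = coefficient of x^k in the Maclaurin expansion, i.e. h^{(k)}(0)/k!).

f: a_k = -1, -2, -4, -8, -16, -32, -64, -128, …
h₀=f(r): pull back L_f along r ⇒ L₀.
∫: right-multiply L₀ by Dx.
L = (4 + 8·x)·Dx + (-1 + 4·x + 4·x^2)·Dx^2  (order 2).
h: a_k = 0, -1, -2, -20/3, -24, -464/5, -1120/3, -10816/7, …
ICs: h(0) = 0, h′(0) = -1.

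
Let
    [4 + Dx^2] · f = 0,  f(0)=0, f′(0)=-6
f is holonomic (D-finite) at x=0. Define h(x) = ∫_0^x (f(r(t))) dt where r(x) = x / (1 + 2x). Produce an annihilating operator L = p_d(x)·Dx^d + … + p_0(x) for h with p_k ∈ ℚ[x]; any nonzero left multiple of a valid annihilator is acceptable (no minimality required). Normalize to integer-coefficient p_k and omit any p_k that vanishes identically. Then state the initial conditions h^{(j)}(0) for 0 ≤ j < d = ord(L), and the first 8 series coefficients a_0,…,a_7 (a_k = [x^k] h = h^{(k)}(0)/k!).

f: a_k = 0, -6, 0, 4, 0, -4/5, 0, 8/105, …
Change of var in L_f (x↦r) gives L₀.
Integrate: L := L₀·Dx.
L = 4·Dx + (4 + 24·x + 48·x^2 + 32·x^3)·Dx^2 + (1 + 8·x + 24·x^2 + 32·x^3 + 16·x^4)·Dx^3  (order 3).
h: a_k = 0, 0, -3, 4, -5, 24/5, -2/15, -120/7, …
ICs: h(0) = 0, h′(0) = 0, h′′(0) = -6.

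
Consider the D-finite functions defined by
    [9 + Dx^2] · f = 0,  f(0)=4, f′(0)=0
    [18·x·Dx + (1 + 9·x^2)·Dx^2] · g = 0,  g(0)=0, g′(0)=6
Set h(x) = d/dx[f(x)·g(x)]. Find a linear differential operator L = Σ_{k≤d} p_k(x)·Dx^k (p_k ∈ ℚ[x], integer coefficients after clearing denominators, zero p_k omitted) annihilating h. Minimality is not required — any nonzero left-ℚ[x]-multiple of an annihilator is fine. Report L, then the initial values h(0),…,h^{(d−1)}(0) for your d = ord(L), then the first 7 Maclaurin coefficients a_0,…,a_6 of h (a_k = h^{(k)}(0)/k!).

L = (8910 + 214326·x^2 + 3024621·x^4 + 5668704·x^6 + 6377292·x^8 + 9565938·x^10 + 43046721·x^12) + (5508·x + 207036·x^3 + 1837080·x^5 + 4723920·x^7 + 10628820·x^9 + 19131876·x^11)·Dx + (1080 + 27540·x^2 + 389286·x^4 + 971028·x^6 + 1889568·x^8 + 4251528·x^10 + 9565938·x^12)·Dx^2 + (612·x + 23004·x^3 + 204120·x^5 + 524880·x^7 + 1180980·x^9 + 2125764·x^11)·Dx^3 + (10 + 414·x^2 + 5913·x^4 + 37908·x^6 + 131220·x^8 + 354294·x^10 + 531441·x^12)·Dx^4  (order 4).
h: a_k = 24, 0, -540, 0, 3969, 0, -316143/10, …
ICs: h(0) = 24, h′(0) = 0, h′′(0) = -1080, h′′′(0) = 0.

f: a_k = 4, 0, -18, 0, 27/2, 0, -81/20, …
g: a_k = 0, 6, 0, -18, 0, 486/5, 0, …
Sym-product of L_f,L_g gives L₀ (≤ ord 4).
h=h₀': d/dx-closure on L₀ ⇒ L.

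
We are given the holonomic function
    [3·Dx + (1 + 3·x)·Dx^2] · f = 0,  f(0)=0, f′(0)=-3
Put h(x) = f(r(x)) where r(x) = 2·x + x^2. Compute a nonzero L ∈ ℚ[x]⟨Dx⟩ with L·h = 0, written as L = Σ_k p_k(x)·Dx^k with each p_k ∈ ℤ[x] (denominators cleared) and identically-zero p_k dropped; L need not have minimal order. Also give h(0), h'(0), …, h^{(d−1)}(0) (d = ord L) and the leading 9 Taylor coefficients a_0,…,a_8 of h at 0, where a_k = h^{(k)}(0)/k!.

L = (5 + 6·x + 3·x^2)·Dx + (1 + 7·x + 9·x^2 + 3·x^3)·Dx^2  (order 2).
h: a_k = 0, -6, 15, -54, 441/2, -4806/5, 4365, -142722/7, 388881/4, …
ICs: h(0) = 0, h′(0) = -6.

f: a_k = 0, -3, 9/2, -9, 81/4, -243/5, 243/2, -2187/7, 6561/8, …
f∘r: x↦r, Dx↦Dx/r' in L_f ⇒ L₀.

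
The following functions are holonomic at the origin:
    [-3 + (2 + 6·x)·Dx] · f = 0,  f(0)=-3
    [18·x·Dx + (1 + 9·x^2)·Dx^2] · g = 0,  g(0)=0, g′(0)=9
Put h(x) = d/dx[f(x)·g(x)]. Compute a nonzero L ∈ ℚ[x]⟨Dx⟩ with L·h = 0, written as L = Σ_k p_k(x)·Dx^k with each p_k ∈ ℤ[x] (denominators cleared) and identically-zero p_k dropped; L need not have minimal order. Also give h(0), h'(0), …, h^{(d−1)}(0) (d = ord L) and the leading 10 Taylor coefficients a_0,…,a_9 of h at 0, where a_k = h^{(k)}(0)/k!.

f: a_k = -3, -9/2, 27/8, -81/16, 1215/128, -5103/256, 45927/1024, -216513/2048, 8444007/32768, -42220035/65536, …
g: a_k = 0, 9, 0, -27, 0, 729/5, 0, -6561/7, 0, 6561, …
Product ⇒ symmetric product L₀, ord ≤ 2.
Differentiate: ansatz ord ≤ ord L₀ ⇒ L.
L = (15 + 360·x + 54·x^2 - 1944·x^3 - 729·x^4) + (28 + 252·x + 648·x^2 - 1512·x^3 - 6804·x^4 - 2916·x^5)·Dx + (4 + 8·x - 36·x^2 - 144·x^3 - 756·x^4 - 1944·x^5 - 972·x^6)·Dx^2  (order 2).
h: a_k = -27, -81, 2673/8, 1215/4, -283581/128, -2683449/640, 123694533/5120, 219800061/8960, -42018736959/229376, -70256559249/229376, …
ICs: h(0) = -27, h′(0) = -81.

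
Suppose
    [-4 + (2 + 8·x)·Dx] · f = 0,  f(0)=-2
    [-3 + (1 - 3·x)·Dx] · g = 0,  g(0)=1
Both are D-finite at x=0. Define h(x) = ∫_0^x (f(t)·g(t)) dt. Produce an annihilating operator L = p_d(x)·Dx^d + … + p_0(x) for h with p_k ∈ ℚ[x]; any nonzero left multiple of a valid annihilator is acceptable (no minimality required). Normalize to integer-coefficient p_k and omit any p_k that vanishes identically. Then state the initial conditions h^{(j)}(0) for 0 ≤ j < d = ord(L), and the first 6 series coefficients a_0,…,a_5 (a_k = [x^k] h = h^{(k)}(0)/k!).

L = (5 + 6·x)·Dx + (-1 - x + 12·x^2)·Dx^2  (order 2).
h: a_k = 0, -2, -5, -26/3, -43/2, -238/5, …
ICs: h(0) = 0, h′(0) = -2.

f: a_k = -2, -4, 4, -8, 20, -56, …
g: a_k = 1, 3, 9, 27, 81, 243, …
Sym-product of L_f,L_g gives L₀ (≤ ord 1).
h=∫₀ˣh₀: take L = L₀·Dx.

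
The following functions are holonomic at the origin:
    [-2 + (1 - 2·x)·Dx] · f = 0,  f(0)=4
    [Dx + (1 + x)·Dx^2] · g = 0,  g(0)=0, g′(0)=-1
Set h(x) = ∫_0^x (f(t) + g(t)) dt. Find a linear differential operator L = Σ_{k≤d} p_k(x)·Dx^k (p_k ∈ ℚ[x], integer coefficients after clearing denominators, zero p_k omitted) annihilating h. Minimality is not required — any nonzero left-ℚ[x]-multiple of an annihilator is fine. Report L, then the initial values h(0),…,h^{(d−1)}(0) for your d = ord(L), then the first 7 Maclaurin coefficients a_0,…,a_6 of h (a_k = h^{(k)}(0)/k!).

L = (32 + 8·x)·Dx^2 + (22 + 56·x + 16·x^2)·Dx^3 + (-5 + 3·x + 12·x^2 + 4·x^3)·Dx^4  (order 4).
h: a_k = 0, 4, 7/2, 11/2, 95/12, 257/20, 213/10, …
ICs: h(0) = 0, h′(0) = 4, h′′(0) = 7, h′′′(0) = 33.

f: a_k = 4, 8, 16, 32, 64, 128, 256, …
g: a_k = 0, -1, 1/2, -1/3, 1/4, -1/5, 1/6, …
Weyl lclm of L_f,L_g ⇒ L₀ (ord ≤ 3).
Integrate: L := L₀·Dx.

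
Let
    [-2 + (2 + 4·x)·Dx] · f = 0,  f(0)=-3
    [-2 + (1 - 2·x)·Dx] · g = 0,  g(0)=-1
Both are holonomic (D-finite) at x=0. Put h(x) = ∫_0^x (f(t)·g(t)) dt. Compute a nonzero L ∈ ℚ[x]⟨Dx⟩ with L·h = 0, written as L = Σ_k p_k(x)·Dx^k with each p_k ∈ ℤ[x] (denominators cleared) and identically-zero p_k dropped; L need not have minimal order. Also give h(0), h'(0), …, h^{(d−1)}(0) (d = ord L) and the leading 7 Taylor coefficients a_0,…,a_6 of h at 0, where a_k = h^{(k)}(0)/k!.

f: a_k = -3, -3, 3/2, -3/2, 15/8, -21/8, 63/16, …
g: a_k = -1, -2, -4, -8, -16, -32, -64, …
Product ⇒ symmetric product L₀, ord ≤ 1.
h=∫h₀ ⇒ L = L₀·Dx.
L = (3 + 2·x)·Dx + (-1 + 4·x^2)·Dx^2  (order 2).
h: a_k = 0, 3, 9/2, 11/2, 69/8, 537/40, 365/16, …
ICs: h(0) = 0, h′(0) = 3.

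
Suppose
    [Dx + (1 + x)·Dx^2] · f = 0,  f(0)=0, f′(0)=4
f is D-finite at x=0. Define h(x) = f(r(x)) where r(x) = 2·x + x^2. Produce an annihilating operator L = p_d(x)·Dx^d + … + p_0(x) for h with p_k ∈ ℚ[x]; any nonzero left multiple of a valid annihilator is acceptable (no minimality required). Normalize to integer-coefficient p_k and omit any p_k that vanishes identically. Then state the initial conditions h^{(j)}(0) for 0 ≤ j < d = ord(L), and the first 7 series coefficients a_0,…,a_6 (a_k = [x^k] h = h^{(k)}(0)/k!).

L = Dx + (1 + x)·Dx^2  (order 2).
h: a_k = 0, 8, -4, 8/3, -2, 8/5, -4/3, …
ICs: h(0) = 0, h′(0) = 8.

f: a_k = 0, 4, -2, 4/3, -1, 4/5, -2/3, …
L₀ from L_f via x↦r, Dx↦r'^{-1}Dx.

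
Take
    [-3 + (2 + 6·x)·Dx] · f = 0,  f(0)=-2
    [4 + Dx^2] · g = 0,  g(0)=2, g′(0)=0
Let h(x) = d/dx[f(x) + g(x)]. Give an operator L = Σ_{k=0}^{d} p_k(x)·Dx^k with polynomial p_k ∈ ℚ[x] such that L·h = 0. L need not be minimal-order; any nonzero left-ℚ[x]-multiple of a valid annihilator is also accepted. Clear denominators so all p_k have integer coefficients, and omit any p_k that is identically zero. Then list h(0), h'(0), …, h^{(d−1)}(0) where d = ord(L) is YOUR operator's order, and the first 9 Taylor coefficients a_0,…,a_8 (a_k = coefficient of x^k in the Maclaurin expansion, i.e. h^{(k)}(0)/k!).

f: a_k = -2, -3, 9/4, -27/8, 405/64, -1701/128, 15309/512, -72171/1024, 2814669/16384, …
g: a_k = 2, 0, -4, 0, 4/3, 0, -8/45, 0, 4/315, …
Sum ⇒ L₀ = lclm(L_f,L_g) in ℚ(x)⟨Dx⟩.
Derive L from L₀ (diff closure).
L = (-1812 - 1152·x - 1728·x^2) + (-344 - 1800·x - 3456·x^2 - 3456·x^3)·Dx + (-453 - 288·x - 432·x^2)·Dx^2 + (-86 - 450·x - 864·x^2 - 864·x^3)·Dx^3  (order 3).
h: a_k = -3, -7/2, -81/8, 1471/48, -8505/128, 684809/3840, -505197/1024, 886686271/645120, -126660105/32768, …
ICs: h(0) = -3, h′(0) = -7/2, h′′(0) = -81/4.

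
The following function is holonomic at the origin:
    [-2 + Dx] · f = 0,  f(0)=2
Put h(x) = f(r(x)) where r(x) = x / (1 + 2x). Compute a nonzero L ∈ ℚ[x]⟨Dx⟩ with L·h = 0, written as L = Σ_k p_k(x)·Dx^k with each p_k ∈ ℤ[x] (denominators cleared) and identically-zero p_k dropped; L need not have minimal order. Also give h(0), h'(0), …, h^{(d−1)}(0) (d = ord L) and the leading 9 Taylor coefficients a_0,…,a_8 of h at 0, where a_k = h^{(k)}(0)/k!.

f: a_k = 2, 4, 4, 8/3, 4/3, 8/15, 8/45, 16/315, 4/315, …
L₀ from L_f via x↦r, Dx↦r'^{-1}Dx.
L = -2 + (1 + 4·x + 4·x^2)·Dx  (order 1).
h: a_k = 2, 4, -4, 8/3, 4/3, -152/15, 1208/45, -17456/315, 31364/315, …
ICs: h(0) = 2.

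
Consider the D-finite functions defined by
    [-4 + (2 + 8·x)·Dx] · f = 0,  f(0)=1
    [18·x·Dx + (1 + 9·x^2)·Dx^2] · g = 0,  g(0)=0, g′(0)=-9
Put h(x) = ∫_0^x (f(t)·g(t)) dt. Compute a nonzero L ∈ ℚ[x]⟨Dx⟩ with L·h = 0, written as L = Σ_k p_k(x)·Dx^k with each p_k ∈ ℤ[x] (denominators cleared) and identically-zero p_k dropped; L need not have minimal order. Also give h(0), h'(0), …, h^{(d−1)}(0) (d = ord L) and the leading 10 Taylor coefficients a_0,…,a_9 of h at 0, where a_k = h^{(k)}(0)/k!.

f: a_k = 1, 2, -2, 4, -10, 28, -84, 264, -858, 2860, …
g: a_k = 0, -9, 0, 27, 0, -729/5, 0, 6561/7, 0, -6561, …
Sym-product of L_f,L_g gives L₀ (≤ ord 2).
∫: right-multiply L₀ by Dx.
L = (12 - 36·x - 36·x^2)·Dx + (-4 + 2·x + 108·x^2 + 144·x^3)·Dx^2 + (1 + 8·x + 25·x^2 + 72·x^3 + 144·x^4)·Dx^3  (order 3).
h: a_k = 0, 0, -9/2, -6, 45/4, 18/5, -183/10, -2178/35, 60021/280, -1278/35, …
ICs: h(0) = 0, h′(0) = 0, h′′(0) = -9.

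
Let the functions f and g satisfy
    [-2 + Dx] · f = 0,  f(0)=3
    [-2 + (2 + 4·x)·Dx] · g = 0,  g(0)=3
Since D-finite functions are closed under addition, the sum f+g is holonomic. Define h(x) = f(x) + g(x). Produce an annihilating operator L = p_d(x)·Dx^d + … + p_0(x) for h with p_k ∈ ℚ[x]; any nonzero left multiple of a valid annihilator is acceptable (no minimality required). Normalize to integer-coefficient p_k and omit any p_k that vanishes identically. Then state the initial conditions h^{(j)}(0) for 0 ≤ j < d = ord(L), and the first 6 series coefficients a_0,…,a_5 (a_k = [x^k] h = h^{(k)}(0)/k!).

f: a_k = 3, 6, 6, 4, 2, 4/5, …
g: a_k = 3, 3, -3/2, 3/2, -15/8, 21/8, …
h₀=f+g: left-lcm gives L₀, ord ≤ 2.
L = (6 + 8·x) + (-5 - 16·x - 16·x^2)·Dx + (1 + 6·x + 8·x^2)·Dx^2  (order 2).
h: a_k = 6, 9, 9/2, 11/2, 1/8, 137/40, …
ICs: h(0) = 6, h′(0) = 9.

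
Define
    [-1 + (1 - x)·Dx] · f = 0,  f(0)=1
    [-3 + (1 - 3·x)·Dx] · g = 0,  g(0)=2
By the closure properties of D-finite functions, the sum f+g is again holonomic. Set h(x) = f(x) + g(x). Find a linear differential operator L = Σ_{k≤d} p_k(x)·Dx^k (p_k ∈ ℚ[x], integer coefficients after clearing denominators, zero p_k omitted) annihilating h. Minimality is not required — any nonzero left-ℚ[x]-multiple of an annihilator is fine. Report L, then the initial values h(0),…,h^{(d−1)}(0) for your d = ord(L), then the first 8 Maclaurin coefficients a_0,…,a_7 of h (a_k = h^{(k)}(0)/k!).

f: a_k = 1, 1, 1, 1, 1, 1, 1, 1, …
g: a_k = 2, 6, 18, 54, 162, 486, 1458, 4374, …
f+g: L₀ = lclm(L_f,L_g), ord ≤ 1+1.
L = -6 + (8 - 12·x)·Dx + (-1 + 4·x - 3·x^2)·Dx^2  (order 2).
h: a_k = 3, 7, 19, 55, 163, 487, 1459, 4375, …
ICs: h(0) = 3, h′(0) = 7.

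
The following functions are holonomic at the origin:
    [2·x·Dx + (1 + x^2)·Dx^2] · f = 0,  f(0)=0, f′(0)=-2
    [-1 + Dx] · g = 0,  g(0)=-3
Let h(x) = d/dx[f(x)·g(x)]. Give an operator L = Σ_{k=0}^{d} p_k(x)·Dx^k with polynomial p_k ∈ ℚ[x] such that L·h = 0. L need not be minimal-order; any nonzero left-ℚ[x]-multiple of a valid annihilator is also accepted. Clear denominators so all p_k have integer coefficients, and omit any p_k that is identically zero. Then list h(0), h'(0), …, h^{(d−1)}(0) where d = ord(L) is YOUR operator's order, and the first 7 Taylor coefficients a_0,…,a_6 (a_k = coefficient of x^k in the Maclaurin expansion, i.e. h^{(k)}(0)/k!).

f: a_k = 0, -2, 0, 2/3, 0, -2/5, 0, …
g: a_k = -3, -3, -3/2, -1/2, -1/8, -1/40, -1/240, …
f·g: L₀ = L_f ⊗_s L_g, ord ≤ 2·1.
Differentiate: ansatz ord ≤ ord L₀ ⇒ L.
L = (1 + 5·x - 3·x^2 + x^3) + (-6·x + 4·x^2 - 2·x^3)·Dx + (-1 + x - x^2 + x^3)·Dx^2  (order 2).
h: a_k = 6, 12, 3, -4, 9/4, 11/2, -93/40, …
ICs: h(0) = 6, h′(0) = 12.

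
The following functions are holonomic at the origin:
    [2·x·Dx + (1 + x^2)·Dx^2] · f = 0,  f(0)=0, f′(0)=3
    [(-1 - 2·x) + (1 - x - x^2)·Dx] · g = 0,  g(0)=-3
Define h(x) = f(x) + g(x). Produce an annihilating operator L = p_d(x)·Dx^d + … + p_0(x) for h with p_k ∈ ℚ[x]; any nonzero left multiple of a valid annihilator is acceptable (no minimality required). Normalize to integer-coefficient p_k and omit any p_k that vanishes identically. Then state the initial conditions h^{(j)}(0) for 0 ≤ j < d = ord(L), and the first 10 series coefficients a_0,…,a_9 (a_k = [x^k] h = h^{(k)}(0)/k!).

f: a_k = 0, 3, 0, -1, 0, 3/5, 0, -3/7, 0, 1/3, …
g: a_k = -3, -3, -6, -9, -15, -24, -39, -63, -102, -165, …
f+g: L₀ = lclm(L_f,L_g), ord ≤ 2+1.
L = (4 - 16·x - 64·x^2 - 72·x^3 - 66·x^4 - 6·x^6)·Dx + (-10 - 24·x - 28·x^2 - 60·x^3 - 65·x^4 - 50·x^5 - 3·x^6 - 6·x^7)·Dx^2 + (2 + 2·x + 2·x^2 - 8·x^3 - 5·x^4 - 11·x^5 - 6·x^6 - x^7 - x^8)·Dx^3  (order 3).
h: a_k = -3, 0, -6, -10, -15, -117/5, -39, -444/7, -102, -494/3, …
ICs: h(0) = -3, h′(0) = 0, h′′(0) = -12.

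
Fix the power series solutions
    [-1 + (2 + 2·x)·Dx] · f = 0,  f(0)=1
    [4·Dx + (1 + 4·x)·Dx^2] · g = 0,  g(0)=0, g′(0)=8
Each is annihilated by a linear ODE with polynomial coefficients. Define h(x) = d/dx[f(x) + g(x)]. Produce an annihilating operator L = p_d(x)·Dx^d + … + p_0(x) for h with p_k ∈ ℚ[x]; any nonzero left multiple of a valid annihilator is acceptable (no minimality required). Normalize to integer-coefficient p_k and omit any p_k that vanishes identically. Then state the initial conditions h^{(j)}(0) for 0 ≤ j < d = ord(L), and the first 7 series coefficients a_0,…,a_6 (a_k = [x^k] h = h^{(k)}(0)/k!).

f: a_k = 1, 1/2, -1/8, 1/16, -5/128, 7/256, -21/1024, …
g: a_k = 0, 8, -16, 128/3, -128, 2048/5, -4096/3, …
h₀=f+g: left-lcm gives L₀, ord ≤ 3.
h=h₀': d/dx-closure on L₀ ⇒ L.
L = (52 + 16·x) + (125 + 232·x + 80·x^2)·Dx + (14 + 78·x + 96·x^2 + 32·x^3)·Dx^2  (order 2).
h: a_k = 17/2, -129/4, 2051/16, -16389/32, 524323/256, -4194367/512, 67109095/2048, …
ICs: h(0) = 17/2, h′(0) = -129/4.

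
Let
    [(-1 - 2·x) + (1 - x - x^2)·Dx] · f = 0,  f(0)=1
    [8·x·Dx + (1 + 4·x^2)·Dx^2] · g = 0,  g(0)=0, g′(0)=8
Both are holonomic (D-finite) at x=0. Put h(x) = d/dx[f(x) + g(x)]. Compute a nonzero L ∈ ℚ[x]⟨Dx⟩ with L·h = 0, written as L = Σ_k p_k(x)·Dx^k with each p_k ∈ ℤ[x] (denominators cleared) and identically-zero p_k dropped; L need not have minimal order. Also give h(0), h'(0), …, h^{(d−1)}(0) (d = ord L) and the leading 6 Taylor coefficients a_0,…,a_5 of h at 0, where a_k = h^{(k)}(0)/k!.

L = (-16 + 64·x + 400·x^2 + 576·x^3 + 696·x^4 + 96·x^6) + (13 + 24·x + 22·x^2 + 204·x^3 + 548·x^4 + 488·x^5 + 48·x^6 + 96·x^7)·Dx + (-2 - 5·x - 14·x^2 + 2·x^3 - 13·x^4 + 92·x^5 + 48·x^6 + 16·x^7 + 16·x^8)·Dx^2  (order 2).
h: a_k = 9, 4, -23, 20, 168, 78, …
ICs: h(0) = 9, h′(0) = 4.

f: a_k = 1, 1, 2, 3, 5, 8, …
g: a_k = 0, 8, 0, -32/3, 0, 128/5, …
L₀ := lclm(L_f,L_g); ord L₀ ≤ 1+2.
h=h₀': d/dx-closure on L₀ ⇒ L.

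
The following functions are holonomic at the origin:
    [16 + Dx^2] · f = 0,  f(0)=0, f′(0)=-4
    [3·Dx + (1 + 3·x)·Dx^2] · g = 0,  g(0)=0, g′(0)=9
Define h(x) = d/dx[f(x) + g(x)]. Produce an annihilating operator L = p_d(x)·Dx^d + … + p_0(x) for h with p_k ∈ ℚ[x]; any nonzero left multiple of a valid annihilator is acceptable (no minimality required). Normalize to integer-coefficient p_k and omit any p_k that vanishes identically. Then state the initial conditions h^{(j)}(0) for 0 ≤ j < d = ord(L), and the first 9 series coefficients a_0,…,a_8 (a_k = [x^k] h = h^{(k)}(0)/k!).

L = (1680 + 2304·x + 3456·x^2) + (272 + 1584·x + 3456·x^2 + 3456·x^3)·Dx + (105 + 144·x + 216·x^2)·Dx^2 + (17 + 99·x + 216·x^2 + 216·x^3)·Dx^3  (order 3).
h: a_k = 5, -27, 113, -243, 2059/3, -2187, 296269/45, -19683, 18598387/315, …
ICs: h(0) = 5, h′(0) = -27, h′′(0) = 226.

f: a_k = 0, -4, 0, 32/3, 0, -128/15, 0, 1024/315, 0, …
g: a_k = 0, 9, -27/2, 27, -243/4, 729/5, -729/2, 6561/7, -19683/8, …
Sum ⇒ L₀ = lclm(L_f,L_g) in ℚ(x)⟨Dx⟩.
h₀' ⇒ L via d/dx closure of L₀.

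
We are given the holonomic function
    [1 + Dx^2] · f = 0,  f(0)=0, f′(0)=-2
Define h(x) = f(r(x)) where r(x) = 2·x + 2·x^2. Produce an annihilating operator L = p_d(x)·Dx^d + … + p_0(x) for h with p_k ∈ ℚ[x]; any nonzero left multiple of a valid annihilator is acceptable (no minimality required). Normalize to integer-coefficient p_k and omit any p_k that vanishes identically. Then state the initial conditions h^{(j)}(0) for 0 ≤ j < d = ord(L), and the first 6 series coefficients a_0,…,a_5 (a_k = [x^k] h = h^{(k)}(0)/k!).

f: a_k = 0, -2, 0, 1/3, 0, -1/60, …
Change of var in L_f (x↦r) gives L₀.
L = (4 + 24·x + 48·x^2 + 32·x^3) - 2·Dx + (1 + 2·x)·Dx^2  (order 2).
h: a_k = 0, -4, -4, 8/3, 8, 112/15, …
ICs: h(0) = 0, h′(0) = -4.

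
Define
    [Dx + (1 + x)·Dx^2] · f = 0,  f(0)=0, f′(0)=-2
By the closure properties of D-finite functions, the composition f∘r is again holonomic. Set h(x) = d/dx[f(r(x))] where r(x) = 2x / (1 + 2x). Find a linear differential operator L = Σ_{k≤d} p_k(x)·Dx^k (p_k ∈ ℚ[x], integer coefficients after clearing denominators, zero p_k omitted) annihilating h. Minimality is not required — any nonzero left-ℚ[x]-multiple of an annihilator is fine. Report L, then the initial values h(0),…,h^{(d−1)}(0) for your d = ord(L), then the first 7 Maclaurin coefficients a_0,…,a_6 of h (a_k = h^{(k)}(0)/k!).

L = (6 + 16·x) + (1 + 6·x + 8·x^2)·Dx  (order 1).
h: a_k = -4, 24, -112, 480, -1984, 8064, -32512, …
ICs: h(0) = -4.

f: a_k = 0, -2, 1, -2/3, 1/2, -2/5, 1/3, …
Change of var in L_f (x↦r) gives L₀.
Derive L from L₀ (diff closure).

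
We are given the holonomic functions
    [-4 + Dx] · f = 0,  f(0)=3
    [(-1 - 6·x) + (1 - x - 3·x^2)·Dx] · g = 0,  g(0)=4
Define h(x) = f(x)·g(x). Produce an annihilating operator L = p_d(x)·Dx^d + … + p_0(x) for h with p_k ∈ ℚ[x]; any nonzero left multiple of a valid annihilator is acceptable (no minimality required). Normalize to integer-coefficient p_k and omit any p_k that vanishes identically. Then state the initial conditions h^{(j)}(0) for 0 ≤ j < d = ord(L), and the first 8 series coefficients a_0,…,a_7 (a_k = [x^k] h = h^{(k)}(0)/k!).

L = (5 + 2·x - 12·x^2) + (-1 + x + 3·x^2)·Dx  (order 1).
h: a_k = 12, 60, 192, 500, 1204, 14032/5, 19460/3, 1569212/105, …
ICs: h(0) = 12.

f: a_k = 3, 12, 24, 32, 32, 128/5, 256/15, 1024/105, …
g: a_k = 4, 4, 16, 28, 76, 160, 388, 868, …
h₀=f·g: eliminate ⇒ L₀, order ≤ 1·1.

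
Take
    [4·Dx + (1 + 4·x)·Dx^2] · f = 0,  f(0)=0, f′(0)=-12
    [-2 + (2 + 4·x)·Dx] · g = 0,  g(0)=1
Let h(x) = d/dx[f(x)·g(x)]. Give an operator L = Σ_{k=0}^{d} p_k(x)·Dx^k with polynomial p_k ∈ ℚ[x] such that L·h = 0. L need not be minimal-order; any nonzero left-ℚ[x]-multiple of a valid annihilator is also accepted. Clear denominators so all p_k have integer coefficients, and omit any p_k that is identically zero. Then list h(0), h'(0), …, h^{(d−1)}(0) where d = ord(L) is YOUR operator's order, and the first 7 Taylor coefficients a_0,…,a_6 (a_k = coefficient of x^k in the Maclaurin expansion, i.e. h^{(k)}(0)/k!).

L = (-11 - 8·x + 16·x^2) + (-14 - 36·x + 48·x^2 + 128·x^3)·Dx + (-1 - 4·x + 12·x^2 + 64·x^3 + 64·x^4)·Dx^2  (order 2).
h: a_k = -12, 24, -102, 440, -3709/2, 38403/5, -629127/20, …
ICs: h(0) = -12, h′(0) = 24.

f: a_k = 0, -12, 24, -64, 192, -3072/5, 2048, …
g: a_k = 1, 1, -1/2, 1/2, -5/8, 7/8, -21/16, …
Product ⇒ symmetric product L₀, ord ≤ 2.
Differentiate: ansatz ord ≤ ord L₀ ⇒ L.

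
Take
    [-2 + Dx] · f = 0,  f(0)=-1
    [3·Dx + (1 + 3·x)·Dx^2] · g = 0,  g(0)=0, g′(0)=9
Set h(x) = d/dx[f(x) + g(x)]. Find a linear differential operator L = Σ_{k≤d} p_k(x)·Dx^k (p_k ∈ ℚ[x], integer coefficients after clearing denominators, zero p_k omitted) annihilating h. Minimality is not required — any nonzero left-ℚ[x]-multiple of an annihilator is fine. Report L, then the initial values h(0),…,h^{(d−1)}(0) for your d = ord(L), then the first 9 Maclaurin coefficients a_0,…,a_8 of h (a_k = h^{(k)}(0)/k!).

f: a_k = -1, -2, -2, -4/3, -2/3, -4/15, -4/45, -8/315, -2/315, …
g: a_k = 0, 9, -27/2, 27, -243/4, 729/5, -729/2, 6561/7, -19683/8, …
Weyl lclm of L_f,L_g ⇒ L₀ (ord ≤ 3).
Differentiate: ansatz ord ≤ ord L₀ ⇒ L.
L = (-48 - 36·x) + (14 - 24·x - 36·x^2)·Dx + (5 + 21·x + 18·x^2)·Dx^2  (order 2).
h: a_k = 7, -31, 77, -737/3, 2183/3, -32813/15, 295237/45, -6200161/315, 18600431/315, …
ICs: h(0) = 7, h′(0) = -31.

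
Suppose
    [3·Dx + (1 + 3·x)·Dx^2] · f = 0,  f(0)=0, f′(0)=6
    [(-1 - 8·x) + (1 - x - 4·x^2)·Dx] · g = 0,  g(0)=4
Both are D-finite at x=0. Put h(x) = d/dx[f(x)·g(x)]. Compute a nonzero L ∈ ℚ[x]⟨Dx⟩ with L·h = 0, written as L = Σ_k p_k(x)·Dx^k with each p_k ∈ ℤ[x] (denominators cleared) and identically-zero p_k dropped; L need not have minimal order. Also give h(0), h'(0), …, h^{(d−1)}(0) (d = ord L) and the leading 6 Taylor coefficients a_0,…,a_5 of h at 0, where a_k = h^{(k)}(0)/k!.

f: a_k = 0, 6, -9, 18, -81/2, 486/5, …
g: a_k = 4, 4, 20, 36, 116, 260, …
h₀=f·g: eliminate ⇒ L₀, order ≤ 2·1.
Differentiate: ansatz ord ≤ ord L₀ ⇒ L.
L = (444 + 2376·x + 5184·x^2) + (15 + 381·x + 2592·x^2 + 4032·x^3)·Dx + (-11 - 70·x - 19·x^2 + 468·x^3 + 576·x^4)·Dx^2  (order 2).
h: a_k = 24, -24, 468, -216, 4794, -6876/5, …
ICs: h(0) = 24, h′(0) = -24.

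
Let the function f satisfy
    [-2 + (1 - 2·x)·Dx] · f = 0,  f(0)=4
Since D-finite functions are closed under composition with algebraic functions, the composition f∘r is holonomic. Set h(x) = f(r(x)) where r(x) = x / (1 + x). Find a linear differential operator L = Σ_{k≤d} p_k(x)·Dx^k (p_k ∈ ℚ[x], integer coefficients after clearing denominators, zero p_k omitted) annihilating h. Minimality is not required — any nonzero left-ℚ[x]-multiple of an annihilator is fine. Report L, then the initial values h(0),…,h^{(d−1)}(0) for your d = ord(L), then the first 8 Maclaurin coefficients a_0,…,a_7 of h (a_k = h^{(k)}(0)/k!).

f: a_k = 4, 8, 16, 32, 64, 128, 256, 512, …
f∘r: x↦r, Dx↦Dx/r' in L_f ⇒ L₀.
L = 2 + (-1 + x^2)·Dx  (order 1).
h: a_k = 4, 8, 8, 8, 8, 8, 8, 8, …
ICs: h(0) = 4.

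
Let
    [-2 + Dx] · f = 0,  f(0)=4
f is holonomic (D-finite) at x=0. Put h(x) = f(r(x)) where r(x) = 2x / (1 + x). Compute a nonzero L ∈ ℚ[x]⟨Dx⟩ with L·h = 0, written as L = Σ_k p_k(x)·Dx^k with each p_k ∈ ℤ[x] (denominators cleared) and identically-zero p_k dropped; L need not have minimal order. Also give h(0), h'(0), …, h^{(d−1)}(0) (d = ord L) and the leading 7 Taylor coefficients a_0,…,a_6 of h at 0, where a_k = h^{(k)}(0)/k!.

f: a_k = 4, 8, 8, 16/3, 8/3, 16/15, 16/45, …
L₀ from L_f via x↦r, Dx↦r'^{-1}Dx.
L = -4 + (1 + 2·x + x^2)·Dx  (order 1).
h: a_k = 4, 16, 16, -16/3, -16/3, 112/15, -176/45, …
ICs: h(0) = 4.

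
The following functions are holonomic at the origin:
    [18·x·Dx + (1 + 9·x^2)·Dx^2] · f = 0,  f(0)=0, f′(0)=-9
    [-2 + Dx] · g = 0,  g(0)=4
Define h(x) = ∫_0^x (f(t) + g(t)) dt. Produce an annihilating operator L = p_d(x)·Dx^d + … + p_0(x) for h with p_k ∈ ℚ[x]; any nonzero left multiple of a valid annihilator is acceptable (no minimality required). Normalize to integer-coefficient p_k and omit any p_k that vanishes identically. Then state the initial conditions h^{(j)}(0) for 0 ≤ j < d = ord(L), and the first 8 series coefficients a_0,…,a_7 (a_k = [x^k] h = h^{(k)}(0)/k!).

L = (18 - 36·x - 486·x^2 - 324·x^3)·Dx^2 + (-11 + 207·x^2 - 162·x^4)·Dx^3 + (1 + 9·x + 18·x^2 + 81·x^3 + 81·x^4)·Dx^4  (order 4).
h: a_k = 0, 4, -1/2, 8/3, 97/12, 8/15, -2171/90, 16/315, …
ICs: h(0) = 0, h′(0) = 4, h′′(0) = -1, h′′′(0) = 16.

f: a_k = 0, -9, 0, 27, 0, -729/5, 0, 6561/7, …
g: a_k = 4, 8, 8, 16/3, 8/3, 16/15, 16/45, 32/315, …
Weyl lclm of L_f,L_g ⇒ L₀ (ord ≤ 3).
h=∫₀ˣh₀: take L = L₀·Dx.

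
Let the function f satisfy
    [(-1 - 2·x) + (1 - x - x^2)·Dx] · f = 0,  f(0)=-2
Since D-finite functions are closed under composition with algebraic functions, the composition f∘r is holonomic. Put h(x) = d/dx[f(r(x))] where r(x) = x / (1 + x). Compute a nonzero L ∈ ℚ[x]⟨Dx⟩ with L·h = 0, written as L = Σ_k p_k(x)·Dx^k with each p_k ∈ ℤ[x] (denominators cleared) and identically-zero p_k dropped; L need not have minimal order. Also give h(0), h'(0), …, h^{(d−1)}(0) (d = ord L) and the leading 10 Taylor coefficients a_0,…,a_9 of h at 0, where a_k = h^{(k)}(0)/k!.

f: a_k = -2, -2, -4, -6, -10, -16, -26, -42, -68, -110, …
Change of var in L_f (x↦r) gives L₀.
Derive L from L₀ (diff closure).
L = (2 + 6·x + 12·x^2 + 6·x^3) + (-1 - 5·x - 6·x^2 + x^3 + 3·x^4)·Dx  (order 1).
h: a_k = -2, -4, 0, -8, 10, -24, 42, -80, 144, -260, …
ICs: h(0) = -2.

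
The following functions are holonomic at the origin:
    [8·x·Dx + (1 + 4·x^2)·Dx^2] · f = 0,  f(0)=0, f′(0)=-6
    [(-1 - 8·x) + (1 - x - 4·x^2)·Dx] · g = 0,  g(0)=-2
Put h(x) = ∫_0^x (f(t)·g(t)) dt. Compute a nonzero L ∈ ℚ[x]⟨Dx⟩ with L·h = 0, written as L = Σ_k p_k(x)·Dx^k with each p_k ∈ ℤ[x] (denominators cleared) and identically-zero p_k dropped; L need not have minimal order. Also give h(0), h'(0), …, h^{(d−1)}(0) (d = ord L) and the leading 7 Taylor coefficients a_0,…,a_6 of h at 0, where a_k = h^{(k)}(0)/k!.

L = (8 + 8·x + 96·x^2)·Dx + (2 + 8·x + 16·x^2 + 96·x^3)·Dx^2 + (-1 + x + 4·x^3 + 16·x^4)·Dx^3  (order 3).
h: a_k = 0, 0, 6, 4, 11, 92/5, 766/15, …
ICs: h(0) = 0, h′(0) = 0, h′′(0) = 12.

f: a_k = 0, -6, 0, 8, 0, -96/5, 0, …
g: a_k = -2, -2, -10, -18, -58, -130, -362, …
L₀ := L_f ⊗_s L_g (sym. prod.), ord ≤ 2.
∫: right-multiply L₀ by Dx.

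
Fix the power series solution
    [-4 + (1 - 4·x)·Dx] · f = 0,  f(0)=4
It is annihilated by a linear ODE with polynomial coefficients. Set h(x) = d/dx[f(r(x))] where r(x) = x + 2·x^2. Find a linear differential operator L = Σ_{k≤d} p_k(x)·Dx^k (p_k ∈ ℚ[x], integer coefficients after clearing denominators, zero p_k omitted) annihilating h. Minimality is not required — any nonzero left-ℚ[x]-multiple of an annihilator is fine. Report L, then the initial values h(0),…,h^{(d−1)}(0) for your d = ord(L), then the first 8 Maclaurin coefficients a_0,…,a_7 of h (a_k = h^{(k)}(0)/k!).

f: a_k = 4, 16, 64, 256, 1024, 4096, 16384, 65536, …
Change of var in L_f (x↦r) gives L₀.
h=h₀': d/dx-closure on L₀ ⇒ L.
L = (12 + 48·x + 96·x^2) + (-1 + 24·x^2 + 32·x^3)·Dx  (order 1).
h: a_k = 16, 192, 1536, 11264, 76800, 503808, 3211264, 20054016, …
ICs: h(0) = 16.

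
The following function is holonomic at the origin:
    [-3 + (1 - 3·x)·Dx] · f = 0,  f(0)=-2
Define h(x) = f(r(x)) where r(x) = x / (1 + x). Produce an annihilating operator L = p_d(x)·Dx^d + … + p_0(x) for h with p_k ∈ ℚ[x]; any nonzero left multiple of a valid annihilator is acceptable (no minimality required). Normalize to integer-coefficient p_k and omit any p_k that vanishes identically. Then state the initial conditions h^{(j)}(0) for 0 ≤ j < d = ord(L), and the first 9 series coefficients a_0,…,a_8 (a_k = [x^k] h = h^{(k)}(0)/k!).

f: a_k = -2, -6, -18, -54, -162, -486, -1458, -4374, -13122, …
Substitute x→r, Dx→(1/r')Dx; clear ⇒ L₀.
L = 3 + (-1 + x + 2·x^2)·Dx  (order 1).
h: a_k = -2, -6, -12, -24, -48, -96, -192, -384, -768, …
ICs: h(0) = -2.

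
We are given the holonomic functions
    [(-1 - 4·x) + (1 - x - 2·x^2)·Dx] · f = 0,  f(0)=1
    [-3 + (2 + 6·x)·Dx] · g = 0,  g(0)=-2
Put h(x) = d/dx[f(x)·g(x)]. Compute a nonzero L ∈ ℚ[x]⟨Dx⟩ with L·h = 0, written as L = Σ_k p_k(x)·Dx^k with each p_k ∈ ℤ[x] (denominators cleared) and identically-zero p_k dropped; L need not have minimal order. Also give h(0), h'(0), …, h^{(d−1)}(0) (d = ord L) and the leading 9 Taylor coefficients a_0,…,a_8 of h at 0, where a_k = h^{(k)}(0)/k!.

L = (27 + 282·x + 663·x^2 + 660·x^3 + 540·x^4) + (-10 - 42·x - 30·x^2 + 98·x^3 + 312·x^4 + 216·x^5)·Dx  (order 1).
h: a_k = -5, -27/2, -483/8, -1747/16, -51735/128, -162093/256, -2420495/1024, -6175875/2048, -436998015/32768, …
ICs: h(0) = -5.

f: a_k = 1, 1, 3, 5, 11, 21, 43, 85, 171, …
g: a_k = -2, -3, 9/4, -27/8, 405/64, -1701/128, 15309/512, -72171/1024, 2814669/16384, …
f·g: L₀ = L_f ⊗_s L_g, ord ≤ 1·1.
Differentiate: ansatz ord ≤ ord L₀ ⇒ L.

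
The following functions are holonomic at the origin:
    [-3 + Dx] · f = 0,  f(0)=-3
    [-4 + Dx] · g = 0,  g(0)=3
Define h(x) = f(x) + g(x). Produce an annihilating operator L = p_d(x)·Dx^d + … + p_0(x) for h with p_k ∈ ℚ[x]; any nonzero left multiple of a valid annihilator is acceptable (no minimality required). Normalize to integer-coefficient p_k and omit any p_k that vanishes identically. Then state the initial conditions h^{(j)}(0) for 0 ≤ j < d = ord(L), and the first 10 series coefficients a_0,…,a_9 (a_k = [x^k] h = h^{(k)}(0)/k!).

L = 12 - 7·Dx + Dx^2  (order 2).
h: a_k = 0, 3, 21/2, 37/2, 175/8, 781/40, 3367/240, 14197/1680, 1685/384, 242461/120960, …
ICs: h(0) = 0, h′(0) = 3.

f: a_k = -3, -9, -27/2, -27/2, -81/8, -243/40, -243/80, -729/560, -2187/4480, -729/4480, …
g: a_k = 3, 12, 24, 32, 32, 128/5, 256/15, 1024/105, 512/105, 2048/945, …
Weyl lclm of L_f,L_g ⇒ L₀ (ord ≤ 2).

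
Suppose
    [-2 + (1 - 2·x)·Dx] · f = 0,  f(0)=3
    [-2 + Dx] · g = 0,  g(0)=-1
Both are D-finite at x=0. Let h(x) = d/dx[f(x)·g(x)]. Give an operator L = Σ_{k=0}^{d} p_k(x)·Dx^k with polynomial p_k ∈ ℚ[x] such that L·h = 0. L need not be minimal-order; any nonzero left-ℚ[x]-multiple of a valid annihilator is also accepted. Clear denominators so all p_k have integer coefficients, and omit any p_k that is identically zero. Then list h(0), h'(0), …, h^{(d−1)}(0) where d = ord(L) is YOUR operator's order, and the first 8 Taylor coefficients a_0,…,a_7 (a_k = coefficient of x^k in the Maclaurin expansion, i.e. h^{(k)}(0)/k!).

L = (5 - 8·x + 4·x^2) + (-1 + 3·x - 2·x^2)·Dx  (order 1).
h: a_k = -12, -60, -192, -520, -1304, -15656/5, -21920/3, -1753616/105, …
ICs: h(0) = -12.

f: a_k = 3, 6, 12, 24, 48, 96, 192, 384, …
g: a_k = -1, -2, -2, -4/3, -2/3, -4/15, -4/45, -8/315, …
h₀=f·g: eliminate ⇒ L₀, order ≤ 1·1.
h₀' ⇒ L via d/dx closure of L₀.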